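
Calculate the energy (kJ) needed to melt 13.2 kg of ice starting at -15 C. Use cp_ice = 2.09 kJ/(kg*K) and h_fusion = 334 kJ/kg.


Sensible heat = cp * dT = 2.09 * 15 = 31.35 kJ/kg
Total per kg = 31.35 + 334 = 365.35 kJ/kg
Q = m * total = 13.2 * 365.35
Q = 4822.6 kJ

4822.6


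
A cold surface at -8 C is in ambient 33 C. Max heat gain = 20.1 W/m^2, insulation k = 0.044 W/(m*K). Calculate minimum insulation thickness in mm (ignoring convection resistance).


dT = 33 - (-8) = 41 K
thickness = k * dT / q_max * 1000
thickness = 0.044 * 41 / 20.1 * 1000
thickness = 89.8 mm

89.8


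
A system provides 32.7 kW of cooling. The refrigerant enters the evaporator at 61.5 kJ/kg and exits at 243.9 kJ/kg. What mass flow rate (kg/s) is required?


dh = 243.9 - 61.5 = 182.4 kJ/kg
m_dot = Q / dh = 32.7 / 182.4 = 0.1793 kg/s

0.1793


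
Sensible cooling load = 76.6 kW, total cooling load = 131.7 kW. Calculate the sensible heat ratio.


SHR = Q_sensible / Q_total
SHR = 76.6 / 131.7
SHR = 0.582

0.582


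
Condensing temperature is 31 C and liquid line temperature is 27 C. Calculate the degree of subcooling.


Subcooling = T_cond - T_liquid
Subcooling = 31 - 27
Subcooling = 4 K

4


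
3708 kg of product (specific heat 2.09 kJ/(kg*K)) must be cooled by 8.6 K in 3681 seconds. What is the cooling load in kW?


Q = m * cp * dT / t
Q = 3708 * 2.09 * 8.6 / 3681
Q = 18.106 kW

18.106


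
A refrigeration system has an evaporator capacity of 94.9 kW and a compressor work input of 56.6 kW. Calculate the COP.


COP = Q_evap / W
COP = 94.9 / 56.6
COP = 1.677

1.677


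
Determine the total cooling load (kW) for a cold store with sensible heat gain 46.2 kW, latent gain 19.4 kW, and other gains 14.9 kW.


Q_total = Q_s + Q_l + Q_misc
Q_total = 46.2 + 19.4 + 14.9
Q_total = 80.5 kW

80.5


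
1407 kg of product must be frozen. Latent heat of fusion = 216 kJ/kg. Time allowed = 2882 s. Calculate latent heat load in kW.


Q_lat = m * h_fg / t
Q_lat = 1407 * 216 / 2882
Q_lat = 105.45 kW

105.45


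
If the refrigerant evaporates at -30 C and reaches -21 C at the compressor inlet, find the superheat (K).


Superheat = T_suction - T_evap
Superheat = -21 - (-30)
Superheat = 9 K

9


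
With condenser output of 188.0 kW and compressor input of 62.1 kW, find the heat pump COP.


COP_hp = Q_cond / W
COP_hp = 188.0 / 62.1
COP_hp = 3.027

3.027


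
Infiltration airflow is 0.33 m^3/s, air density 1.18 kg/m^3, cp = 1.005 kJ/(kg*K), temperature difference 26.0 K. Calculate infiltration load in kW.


Q = V_dot * rho * cp * dT
Q = 0.33 * 1.18 * 1.005 * 26.0
Q = 10.175 kW

10.175


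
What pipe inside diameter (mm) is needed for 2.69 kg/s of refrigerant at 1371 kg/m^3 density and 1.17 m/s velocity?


A = m_dot / (rho * v) = 2.69 / (1371 * 1.17) = 0.001676984172 m^2
d = sqrt(4*A/pi) * 1000
d = 46.2 mm

46.2


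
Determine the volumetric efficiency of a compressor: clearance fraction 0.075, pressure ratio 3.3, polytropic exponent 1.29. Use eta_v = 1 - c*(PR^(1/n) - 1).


PR^(1/n) = 3.3^(1/1.29) = 2.52318324
eta_v = 1 - 0.075 * (2.52318324 - 1)
eta_v = 0.8858

0.8858


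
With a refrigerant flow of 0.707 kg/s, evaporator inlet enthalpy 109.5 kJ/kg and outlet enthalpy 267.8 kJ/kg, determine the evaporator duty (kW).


dh = 267.8 - 109.5 = 158.3 kJ/kg
Q_evap = m_dot * dh = 0.707 * 158.3
Q_evap = 111.92 kW

111.92


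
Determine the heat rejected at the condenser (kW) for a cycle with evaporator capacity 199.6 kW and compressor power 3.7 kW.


Q_cond = Q_evap + W
Q_cond = 199.6 + 3.7
Q_cond = 203.3 kW

203.3


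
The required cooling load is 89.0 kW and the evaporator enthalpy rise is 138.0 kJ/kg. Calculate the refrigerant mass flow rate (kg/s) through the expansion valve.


m_dot = Q / dh
m_dot = 89.0 / 138.0
m_dot = 0.6449 kg/s

0.6449


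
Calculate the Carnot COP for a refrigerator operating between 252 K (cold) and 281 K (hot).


dT = 281 - 252 = 29 K
COP_carnot = T_cold / dT = 252 / 29
COP_carnot = 8.69

8.69


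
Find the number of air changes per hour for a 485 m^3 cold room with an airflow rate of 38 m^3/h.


ACH = flow / volume
ACH = 38 / 485
ACH = 0.078

0.078


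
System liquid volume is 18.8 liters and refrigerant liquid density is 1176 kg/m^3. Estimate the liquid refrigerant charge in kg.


Charge = V * rho / 1000
Charge = 18.8 * 1176 / 1000
Charge = 22.11 kg

22.11


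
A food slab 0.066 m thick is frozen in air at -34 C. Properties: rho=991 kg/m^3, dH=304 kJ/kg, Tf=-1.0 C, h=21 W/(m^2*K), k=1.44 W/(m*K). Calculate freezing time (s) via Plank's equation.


dT = -1.0 - (-34) = 33.0 K
term1 = a/(2h) = 0.066/(2*21) = 0.001571428571
term2 = a^2/(8k) = 0.066^2/(8*1.44) = 0.000378125
t = rho*dH*1000/dT * (term1 + term2)
t = 991*304*1000/33.0 * (0.001571428571 + 0.000378125)
t = 17798 s

17798


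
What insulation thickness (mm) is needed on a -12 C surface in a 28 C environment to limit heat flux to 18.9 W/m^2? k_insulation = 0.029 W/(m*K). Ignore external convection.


dT = 28 - (-12) = 40 K
thickness = k * dT / q_max * 1000
thickness = 0.029 * 40 / 18.9 * 1000
thickness = 61.4 mm

61.4


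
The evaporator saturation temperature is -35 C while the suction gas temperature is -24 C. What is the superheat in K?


Superheat = T_suction - T_evap
Superheat = -24 - (-35)
Superheat = 11 K

11


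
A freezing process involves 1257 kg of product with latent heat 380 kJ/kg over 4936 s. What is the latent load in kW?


Q_lat = m * h_fg / t
Q_lat = 1257 * 380 / 4936
Q_lat = 96.77 kW

96.77


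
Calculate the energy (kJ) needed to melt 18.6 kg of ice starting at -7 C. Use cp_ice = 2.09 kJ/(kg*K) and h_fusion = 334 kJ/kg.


Sensible heat = cp * dT = 2.09 * 7 = 14.63 kJ/kg
Total per kg = 14.63 + 334 = 348.63 kJ/kg
Q = m * total = 18.6 * 348.63
Q = 6484.5 kJ

6484.5


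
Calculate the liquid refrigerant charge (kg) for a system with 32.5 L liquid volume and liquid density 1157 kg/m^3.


Charge = V * rho / 1000
Charge = 32.5 * 1157 / 1000
Charge = 37.6 kg

37.6


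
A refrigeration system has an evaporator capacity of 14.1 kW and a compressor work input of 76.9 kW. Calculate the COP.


COP = Q_evap / W
COP = 14.1 / 76.9
COP = 0.183

0.183


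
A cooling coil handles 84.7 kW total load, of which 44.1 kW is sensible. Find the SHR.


SHR = Q_sensible / Q_total
SHR = 44.1 / 84.7
SHR = 0.521

0.521


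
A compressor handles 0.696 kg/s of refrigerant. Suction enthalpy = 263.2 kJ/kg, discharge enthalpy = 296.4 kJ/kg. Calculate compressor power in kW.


dh = 296.4 - 263.2 = 33.2 kJ/kg
W = m_dot * dh = 0.696 * 33.2 = 23.11 kW

23.11


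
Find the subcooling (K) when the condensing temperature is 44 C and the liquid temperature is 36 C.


Subcooling = T_cond - T_liquid
Subcooling = 44 - 36
Subcooling = 8 K

8


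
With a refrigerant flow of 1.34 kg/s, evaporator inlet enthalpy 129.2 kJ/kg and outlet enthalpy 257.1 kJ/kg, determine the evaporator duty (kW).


dh = 257.1 - 129.2 = 127.9 kJ/kg
Q_evap = m_dot * dh = 1.34 * 127.9
Q_evap = 171.39 kW

171.39


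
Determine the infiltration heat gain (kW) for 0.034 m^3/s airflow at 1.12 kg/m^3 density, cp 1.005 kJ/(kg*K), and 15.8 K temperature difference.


Q = V_dot * rho * cp * dT
Q = 0.034 * 1.12 * 1.005 * 15.8
Q = 0.605 kW

0.605


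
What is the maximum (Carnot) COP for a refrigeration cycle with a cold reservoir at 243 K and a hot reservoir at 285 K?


dT = 285 - 243 = 42 K
COP_carnot = T_cold / dT = 243 / 42
COP_carnot = 5.786

5.786


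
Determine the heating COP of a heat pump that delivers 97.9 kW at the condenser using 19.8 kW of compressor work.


COP_hp = Q_cond / W
COP_hp = 97.9 / 19.8
COP_hp = 4.944

4.944


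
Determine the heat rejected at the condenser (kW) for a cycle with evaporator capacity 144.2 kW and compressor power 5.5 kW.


Q_cond = Q_evap + W
Q_cond = 144.2 + 5.5
Q_cond = 149.7 kW

149.7


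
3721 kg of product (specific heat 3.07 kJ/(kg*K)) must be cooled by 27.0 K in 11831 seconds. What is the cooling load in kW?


Q = m * cp * dT / t
Q = 3721 * 3.07 * 27.0 / 11831
Q = 26.07 kW

26.07


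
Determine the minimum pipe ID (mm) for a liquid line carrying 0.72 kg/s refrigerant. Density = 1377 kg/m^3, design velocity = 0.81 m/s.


A = m_dot / (rho * v) = 0.72 / (1377 * 0.81) = 0.0006455257 m^2
d = sqrt(4*A/pi) * 1000
d = 28.7 mm

28.7


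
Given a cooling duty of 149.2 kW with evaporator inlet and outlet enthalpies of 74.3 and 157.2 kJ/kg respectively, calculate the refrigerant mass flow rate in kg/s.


dh = 157.2 - 74.3 = 82.9 kJ/kg
m_dot = Q / dh = 149.2 / 82.9 = 1.7998 kg/s

1.7998


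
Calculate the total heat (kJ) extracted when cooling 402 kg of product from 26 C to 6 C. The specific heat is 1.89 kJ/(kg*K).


dT = 26 - (6) = 20 K
Q = m * cp * dT = 402 * 1.89 * 20
Q = 15196 kJ

15196


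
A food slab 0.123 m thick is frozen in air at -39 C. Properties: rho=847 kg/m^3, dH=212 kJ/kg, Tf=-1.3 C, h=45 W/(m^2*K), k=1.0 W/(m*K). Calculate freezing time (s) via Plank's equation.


dT = -1.3 - (-39) = 37.7 K
term1 = a/(2h) = 0.123/(2*45) = 0.001366666667
term2 = a^2/(8k) = 0.123^2/(8*1.0) = 0.001891125
t = rho*dH*1000/dT * (term1 + term2)
t = 847*212*1000/37.7 * (0.001366666667 + 0.001891125)
t = 15517 s

15517


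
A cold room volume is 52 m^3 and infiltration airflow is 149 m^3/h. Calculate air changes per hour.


ACH = flow / volume
ACH = 149 / 52
ACH = 2.865

2.865


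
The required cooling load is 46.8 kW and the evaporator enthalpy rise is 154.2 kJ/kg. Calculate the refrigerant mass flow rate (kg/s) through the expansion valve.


m_dot = Q / dh
m_dot = 46.8 / 154.2
m_dot = 0.3035 kg/s

0.3035


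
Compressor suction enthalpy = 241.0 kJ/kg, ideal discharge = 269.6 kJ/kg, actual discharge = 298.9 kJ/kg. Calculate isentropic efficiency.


dh_ideal = 269.6 - 241.0 = 28.6 kJ/kg
dh_actual = 298.9 - 241.0 = 57.9 kJ/kg
eta_s = dh_ideal / dh_actual = 28.6 / 57.9
eta_s = 0.494

0.494


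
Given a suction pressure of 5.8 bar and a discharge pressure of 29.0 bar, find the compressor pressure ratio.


PR = P_high / P_low
PR = 29.0 / 5.8
PR = 5.0

5.0


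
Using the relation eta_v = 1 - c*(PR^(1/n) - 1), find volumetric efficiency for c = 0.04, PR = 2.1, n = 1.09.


PR^(1/n) = 2.1^(1/1.09) = 1.97521344
eta_v = 1 - 0.04 * (1.97521344 - 1)
eta_v = 0.961

0.961


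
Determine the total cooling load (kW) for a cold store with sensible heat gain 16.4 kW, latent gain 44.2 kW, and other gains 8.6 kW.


Q_total = Q_s + Q_l + Q_misc
Q_total = 16.4 + 44.2 + 8.6
Q_total = 69.2 kW

69.2


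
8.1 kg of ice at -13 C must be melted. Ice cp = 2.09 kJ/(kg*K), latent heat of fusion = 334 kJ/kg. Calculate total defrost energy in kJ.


Sensible heat = cp * dT = 2.09 * 13 = 27.17 kJ/kg
Total per kg = 27.17 + 334 = 361.17 kJ/kg
Q = m * total = 8.1 * 361.17
Q = 2925.5 kJ

2925.5


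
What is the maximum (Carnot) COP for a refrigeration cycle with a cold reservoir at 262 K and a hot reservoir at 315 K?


dT = 315 - 262 = 53 K
COP_carnot = T_cold / dT = 262 / 53
COP_carnot = 4.943

4.943


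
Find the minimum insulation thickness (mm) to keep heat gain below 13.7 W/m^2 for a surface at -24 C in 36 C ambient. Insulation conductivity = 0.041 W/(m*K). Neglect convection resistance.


dT = 36 - (-24) = 60 K
thickness = k * dT / q_max * 1000
thickness = 0.041 * 60 / 13.7 * 1000
thickness = 179.6 mm

179.6


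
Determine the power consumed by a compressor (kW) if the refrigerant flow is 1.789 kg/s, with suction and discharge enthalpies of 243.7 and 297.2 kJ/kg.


dh = 297.2 - 243.7 = 53.5 kJ/kg
W = m_dot * dh = 1.789 * 53.5 = 95.71 kW

95.71


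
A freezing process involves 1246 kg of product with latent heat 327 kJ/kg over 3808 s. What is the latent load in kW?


Q_lat = m * h_fg / t
Q_lat = 1246 * 327 / 3808
Q_lat = 107.0 kW

107.0


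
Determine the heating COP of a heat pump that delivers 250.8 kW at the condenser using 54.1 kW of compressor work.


COP_hp = Q_cond / W
COP_hp = 250.8 / 54.1
COP_hp = 4.636

4.636


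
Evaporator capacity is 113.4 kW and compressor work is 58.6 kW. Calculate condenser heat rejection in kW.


Q_cond = Q_evap + W
Q_cond = 113.4 + 58.6
Q_cond = 172.0 kW

172.0


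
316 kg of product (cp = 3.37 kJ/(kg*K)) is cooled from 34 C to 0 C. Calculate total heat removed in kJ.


dT = 34 - (0) = 34 K
Q = m * cp * dT = 316 * 3.37 * 34
Q = 36207 kJ

36207


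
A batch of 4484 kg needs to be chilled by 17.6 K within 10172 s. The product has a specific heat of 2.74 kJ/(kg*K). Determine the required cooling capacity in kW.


Q = m * cp * dT / t
Q = 4484 * 2.74 * 17.6 / 10172
Q = 21.258 kW

21.258


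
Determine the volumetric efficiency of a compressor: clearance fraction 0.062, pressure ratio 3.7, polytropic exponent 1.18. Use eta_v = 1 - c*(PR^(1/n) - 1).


PR^(1/n) = 3.7^(1/1.18) = 3.0305879
eta_v = 1 - 0.062 * (3.0305879 - 1)
eta_v = 0.8741

0.8741


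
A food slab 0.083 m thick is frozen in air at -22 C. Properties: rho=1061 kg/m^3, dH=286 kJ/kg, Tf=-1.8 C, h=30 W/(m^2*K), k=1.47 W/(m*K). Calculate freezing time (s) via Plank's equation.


dT = -1.8 - (-22) = 20.2 K
term1 = a/(2h) = 0.083/(2*30) = 0.001383333333
term2 = a^2/(8k) = 0.083^2/(8*1.47) = 0.0005857993197
t = rho*dH*1000/dT * (term1 + term2)
t = 1061*286*1000/20.2 * (0.001383333333 + 0.0005857993197)
t = 29580 s

29580


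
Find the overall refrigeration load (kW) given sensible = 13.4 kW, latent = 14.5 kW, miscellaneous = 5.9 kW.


Q_total = Q_s + Q_l + Q_misc
Q_total = 13.4 + 14.5 + 5.9
Q_total = 33.8 kW

33.8


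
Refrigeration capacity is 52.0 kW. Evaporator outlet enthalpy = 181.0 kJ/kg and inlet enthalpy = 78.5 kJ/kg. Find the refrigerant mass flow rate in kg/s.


dh = 181.0 - 78.5 = 102.5 kJ/kg
m_dot = Q / dh = 52.0 / 102.5 = 0.5073 kg/s

0.5073


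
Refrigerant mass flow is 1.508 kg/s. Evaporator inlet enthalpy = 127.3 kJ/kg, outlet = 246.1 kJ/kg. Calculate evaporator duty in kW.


dh = 246.1 - 127.3 = 118.8 kJ/kg
Q_evap = m_dot * dh = 1.508 * 118.8
Q_evap = 179.15 kW

179.15


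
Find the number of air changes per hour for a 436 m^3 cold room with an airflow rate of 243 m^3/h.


ACH = flow / volume
ACH = 243 / 436
ACH = 0.557

0.557


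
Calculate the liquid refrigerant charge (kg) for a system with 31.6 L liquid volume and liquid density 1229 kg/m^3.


Charge = V * rho / 1000
Charge = 31.6 * 1229 / 1000
Charge = 38.84 kg

38.84


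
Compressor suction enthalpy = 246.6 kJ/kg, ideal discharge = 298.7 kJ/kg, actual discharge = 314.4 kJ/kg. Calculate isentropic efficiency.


dh_ideal = 298.7 - 246.6 = 52.1 kJ/kg
dh_actual = 314.4 - 246.6 = 67.8 kJ/kg
eta_s = dh_ideal / dh_actual = 52.1 / 67.8
eta_s = 0.7684

0.7684


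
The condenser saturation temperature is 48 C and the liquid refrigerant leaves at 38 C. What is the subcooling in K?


Subcooling = T_cond - T_liquid
Subcooling = 48 - 38
Subcooling = 10 K

10


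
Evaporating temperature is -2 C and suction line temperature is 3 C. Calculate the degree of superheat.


Superheat = T_suction - T_evap
Superheat = 3 - (-2)
Superheat = 5 K

5


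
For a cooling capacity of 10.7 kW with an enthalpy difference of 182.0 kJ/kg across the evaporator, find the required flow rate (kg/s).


m_dot = Q / dh
m_dot = 10.7 / 182.0
m_dot = 0.0588 kg/s

0.0588


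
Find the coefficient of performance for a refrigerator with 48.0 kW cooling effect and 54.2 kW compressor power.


COP = Q_evap / W
COP = 48.0 / 54.2
COP = 0.886

0.886


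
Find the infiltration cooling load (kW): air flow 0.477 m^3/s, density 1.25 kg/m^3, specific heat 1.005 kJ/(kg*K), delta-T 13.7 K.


Q = V_dot * rho * cp * dT
Q = 0.477 * 1.25 * 1.005 * 13.7
Q = 8.209 kW

8.209


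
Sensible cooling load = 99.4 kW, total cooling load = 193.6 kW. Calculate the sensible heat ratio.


SHR = Q_sensible / Q_total
SHR = 99.4 / 193.6
SHR = 0.513

0.513


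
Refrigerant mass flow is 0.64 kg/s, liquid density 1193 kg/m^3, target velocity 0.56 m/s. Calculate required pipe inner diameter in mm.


A = m_dot / (rho * v) = 0.64 / (1193 * 0.56) = 0.0009579691055 m^2
d = sqrt(4*A/pi) * 1000
d = 34.9 mm

34.9


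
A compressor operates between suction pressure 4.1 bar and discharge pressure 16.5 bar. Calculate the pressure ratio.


PR = P_high / P_low
PR = 16.5 / 4.1
PR = 4.024

4.024


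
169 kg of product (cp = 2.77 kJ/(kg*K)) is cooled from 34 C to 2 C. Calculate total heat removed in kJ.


dT = 34 - (2) = 32 K
Q = m * cp * dT = 169 * 2.77 * 32
Q = 14980 kJ

14980


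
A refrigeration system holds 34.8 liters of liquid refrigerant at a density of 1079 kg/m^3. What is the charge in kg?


Charge = V * rho / 1000
Charge = 34.8 * 1079 / 1000
Charge = 37.55 kg

37.55


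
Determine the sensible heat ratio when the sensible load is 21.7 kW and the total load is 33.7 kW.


SHR = Q_sensible / Q_total
SHR = 21.7 / 33.7
SHR = 0.644

0.644


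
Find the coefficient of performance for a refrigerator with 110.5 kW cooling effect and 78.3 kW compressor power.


COP = Q_evap / W
COP = 110.5 / 78.3
COP = 1.411

1.411


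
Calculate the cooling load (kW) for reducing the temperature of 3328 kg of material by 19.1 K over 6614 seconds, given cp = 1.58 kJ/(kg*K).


Q = m * cp * dT / t
Q = 3328 * 1.58 * 19.1 / 6614
Q = 15.185 kW

15.185


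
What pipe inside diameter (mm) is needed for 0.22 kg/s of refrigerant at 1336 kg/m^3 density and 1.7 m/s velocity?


A = m_dot / (rho * v) = 0.22 / (1336 * 1.7) = 0.00009686509334 m^2
d = sqrt(4*A/pi) * 1000
d = 11.1 mm

11.1


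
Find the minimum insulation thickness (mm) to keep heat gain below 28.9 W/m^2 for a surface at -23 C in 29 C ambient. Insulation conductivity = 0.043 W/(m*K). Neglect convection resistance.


dT = 29 - (-23) = 52 K
thickness = k * dT / q_max * 1000
thickness = 0.043 * 52 / 28.9 * 1000
thickness = 77.4 mm

77.4


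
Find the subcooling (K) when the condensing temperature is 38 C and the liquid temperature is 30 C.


Subcooling = T_cond - T_liquid
Subcooling = 38 - 30
Subcooling = 8 K

8


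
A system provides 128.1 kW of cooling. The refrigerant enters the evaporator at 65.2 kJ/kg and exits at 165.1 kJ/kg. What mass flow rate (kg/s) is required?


dh = 165.1 - 65.2 = 99.9 kJ/kg
m_dot = Q / dh = 128.1 / 99.9 = 1.2823 kg/s

1.2823


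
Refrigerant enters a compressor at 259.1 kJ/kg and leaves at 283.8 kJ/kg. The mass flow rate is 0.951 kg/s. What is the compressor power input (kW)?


dh = 283.8 - 259.1 = 24.7 kJ/kg
W = m_dot * dh = 0.951 * 24.7 = 23.49 kW

23.49


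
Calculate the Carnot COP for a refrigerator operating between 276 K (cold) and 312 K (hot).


dT = 312 - 276 = 36 K
COP_carnot = T_cold / dT = 276 / 36
COP_carnot = 7.667

7.667


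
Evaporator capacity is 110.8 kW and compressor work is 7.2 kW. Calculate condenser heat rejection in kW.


Q_cond = Q_evap + W
Q_cond = 110.8 + 7.2
Q_cond = 118.0 kW

118.0


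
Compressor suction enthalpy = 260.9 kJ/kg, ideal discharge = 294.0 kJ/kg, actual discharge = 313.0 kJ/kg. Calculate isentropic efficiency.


dh_ideal = 294.0 - 260.9 = 33.1 kJ/kg
dh_actual = 313.0 - 260.9 = 52.1 kJ/kg
eta_s = dh_ideal / dh_actual = 33.1 / 52.1
eta_s = 0.6353

0.6353


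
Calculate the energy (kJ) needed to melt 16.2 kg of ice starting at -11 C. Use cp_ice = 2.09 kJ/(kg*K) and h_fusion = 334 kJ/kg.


Sensible heat = cp * dT = 2.09 * 11 = 22.99 kJ/kg
Total per kg = 22.99 + 334 = 356.99 kJ/kg
Q = m * total = 16.2 * 356.99
Q = 5783.2 kJ

5783.2


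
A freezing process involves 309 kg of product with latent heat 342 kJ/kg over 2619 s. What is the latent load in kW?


Q_lat = m * h_fg / t
Q_lat = 309 * 342 / 2619
Q_lat = 40.35 kW

40.35


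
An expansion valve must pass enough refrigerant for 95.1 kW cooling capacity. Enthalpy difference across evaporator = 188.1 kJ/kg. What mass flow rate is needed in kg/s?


m_dot = Q / dh
m_dot = 95.1 / 188.1
m_dot = 0.5056 kg/s

0.5056


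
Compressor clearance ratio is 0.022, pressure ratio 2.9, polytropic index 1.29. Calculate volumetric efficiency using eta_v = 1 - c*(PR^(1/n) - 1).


PR^(1/n) = 2.9^(1/1.29) = 2.28269591
eta_v = 1 - 0.022 * (2.28269591 - 1)
eta_v = 0.9718

0.9718


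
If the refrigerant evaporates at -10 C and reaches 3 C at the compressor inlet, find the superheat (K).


Superheat = T_suction - T_evap
Superheat = 3 - (-10)
Superheat = 13 K

13


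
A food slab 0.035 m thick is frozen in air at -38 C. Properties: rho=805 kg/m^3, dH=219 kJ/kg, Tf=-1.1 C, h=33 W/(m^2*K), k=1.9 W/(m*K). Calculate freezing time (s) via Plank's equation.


dT = -1.1 - (-38) = 36.9 K
term1 = a/(2h) = 0.035/(2*33) = 0.0005303030303
term2 = a^2/(8k) = 0.035^2/(8*1.9) = 0.00008059210526
t = rho*dH*1000/dT * (term1 + term2)
t = 805*219*1000/36.9 * (0.0005303030303 + 0.00008059210526)
t = 2919 s

2919


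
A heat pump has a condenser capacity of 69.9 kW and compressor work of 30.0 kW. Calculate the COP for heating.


COP_hp = Q_cond / W
COP_hp = 69.9 / 30.0
COP_hp = 2.33

2.33


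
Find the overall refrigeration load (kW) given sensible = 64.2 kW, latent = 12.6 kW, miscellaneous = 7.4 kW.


Q_total = Q_s + Q_l + Q_misc
Q_total = 64.2 + 12.6 + 7.4
Q_total = 84.2 kW

84.2


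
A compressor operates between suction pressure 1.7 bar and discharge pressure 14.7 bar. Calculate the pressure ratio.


PR = P_high / P_low
PR = 14.7 / 1.7
PR = 8.647

8.647


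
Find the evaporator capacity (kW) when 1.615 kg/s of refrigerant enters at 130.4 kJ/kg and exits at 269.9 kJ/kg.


dh = 269.9 - 130.4 = 139.5 kJ/kg
Q_evap = m_dot * dh = 1.615 * 139.5
Q_evap = 225.29 kW

225.29


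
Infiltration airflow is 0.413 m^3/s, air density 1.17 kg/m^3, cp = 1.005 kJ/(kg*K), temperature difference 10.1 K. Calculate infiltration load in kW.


Q = V_dot * rho * cp * dT
Q = 0.413 * 1.17 * 1.005 * 10.1
Q = 4.905 kW

4.905


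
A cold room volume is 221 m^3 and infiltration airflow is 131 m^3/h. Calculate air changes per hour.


ACH = flow / volume
ACH = 131 / 221
ACH = 0.593

0.593


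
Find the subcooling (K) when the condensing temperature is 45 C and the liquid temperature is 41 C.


Subcooling = T_cond - T_liquid
Subcooling = 45 - 41
Subcooling = 4 K

4


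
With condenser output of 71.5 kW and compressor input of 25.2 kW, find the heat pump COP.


COP_hp = Q_cond / W
COP_hp = 71.5 / 25.2
COP_hp = 2.837

2.837


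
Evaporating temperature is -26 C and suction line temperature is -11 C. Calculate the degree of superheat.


Superheat = T_suction - T_evap
Superheat = -11 - (-26)
Superheat = 15 K

15


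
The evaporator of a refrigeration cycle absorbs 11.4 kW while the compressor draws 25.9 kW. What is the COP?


COP = Q_evap / W
COP = 11.4 / 25.9
COP = 0.44

0.44


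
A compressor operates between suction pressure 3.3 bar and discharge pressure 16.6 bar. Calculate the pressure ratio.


PR = P_high / P_low
PR = 16.6 / 3.3
PR = 5.03

5.03


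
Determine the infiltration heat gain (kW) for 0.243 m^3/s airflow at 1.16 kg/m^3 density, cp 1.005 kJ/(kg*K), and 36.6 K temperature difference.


Q = V_dot * rho * cp * dT
Q = 0.243 * 1.16 * 1.005 * 36.6
Q = 10.368 kW

10.368


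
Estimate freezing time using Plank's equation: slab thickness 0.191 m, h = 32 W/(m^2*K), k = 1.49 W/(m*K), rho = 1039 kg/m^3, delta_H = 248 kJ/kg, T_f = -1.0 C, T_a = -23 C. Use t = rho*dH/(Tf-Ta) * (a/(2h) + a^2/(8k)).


dT = -1.0 - (-23) = 22.0 K
term1 = a/(2h) = 0.191/(2*32) = 0.002984375
term2 = a^2/(8k) = 0.191^2/(8*1.49) = 0.003060486577
t = rho*dH*1000/dT * (term1 + term2)
t = 1039*248*1000/22.0 * (0.002984375 + 0.003060486577)
t = 70800 s

70800


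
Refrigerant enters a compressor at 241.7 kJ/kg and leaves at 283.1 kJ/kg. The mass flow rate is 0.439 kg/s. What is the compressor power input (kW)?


dh = 283.1 - 241.7 = 41.4 kJ/kg
W = m_dot * dh = 0.439 * 41.4 = 18.17 kW

18.17


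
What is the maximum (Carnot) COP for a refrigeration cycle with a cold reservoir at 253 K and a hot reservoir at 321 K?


dT = 321 - 253 = 68 K
COP_carnot = T_cold / dT = 253 / 68
COP_carnot = 3.721

3.721


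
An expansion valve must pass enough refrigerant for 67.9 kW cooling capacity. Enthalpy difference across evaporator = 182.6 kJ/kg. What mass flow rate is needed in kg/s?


m_dot = Q / dh
m_dot = 67.9 / 182.6
m_dot = 0.3719 kg/s

0.3719


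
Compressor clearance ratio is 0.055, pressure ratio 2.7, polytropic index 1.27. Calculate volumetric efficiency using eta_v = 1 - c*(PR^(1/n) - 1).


PR^(1/n) = 2.7^(1/1.27) = 2.18603196
eta_v = 1 - 0.055 * (2.18603196 - 1)
eta_v = 0.9348

0.9348


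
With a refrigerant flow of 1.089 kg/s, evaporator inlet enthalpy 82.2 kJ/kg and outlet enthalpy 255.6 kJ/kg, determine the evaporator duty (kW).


dh = 255.6 - 82.2 = 173.4 kJ/kg
Q_evap = m_dot * dh = 1.089 * 173.4
Q_evap = 188.83 kW

188.83


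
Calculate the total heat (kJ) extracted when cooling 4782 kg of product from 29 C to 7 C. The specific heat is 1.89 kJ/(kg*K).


dT = 29 - (7) = 22 K
Q = m * cp * dT = 4782 * 1.89 * 22
Q = 198836 kJ

198836


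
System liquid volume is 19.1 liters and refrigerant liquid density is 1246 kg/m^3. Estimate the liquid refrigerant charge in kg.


Charge = V * rho / 1000
Charge = 19.1 * 1246 / 1000
Charge = 23.8 kg

23.8


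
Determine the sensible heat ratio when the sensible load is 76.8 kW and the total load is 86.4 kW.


SHR = Q_sensible / Q_total
SHR = 76.8 / 86.4
SHR = 0.889

0.889


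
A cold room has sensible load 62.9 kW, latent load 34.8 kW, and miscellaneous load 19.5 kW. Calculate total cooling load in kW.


Q_total = Q_s + Q_l + Q_misc
Q_total = 62.9 + 34.8 + 19.5
Q_total = 117.2 kW

117.2


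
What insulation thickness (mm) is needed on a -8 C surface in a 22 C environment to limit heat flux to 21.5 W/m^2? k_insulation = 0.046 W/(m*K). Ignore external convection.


dT = 22 - (-8) = 30 K
thickness = k * dT / q_max * 1000
thickness = 0.046 * 30 / 21.5 * 1000
thickness = 64.2 mm

64.2


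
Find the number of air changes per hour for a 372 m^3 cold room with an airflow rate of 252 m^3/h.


ACH = flow / volume
ACH = 252 / 372
ACH = 0.677

0.677


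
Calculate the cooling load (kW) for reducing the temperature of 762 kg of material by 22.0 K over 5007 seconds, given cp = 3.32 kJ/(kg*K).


Q = m * cp * dT / t
Q = 762 * 3.32 * 22.0 / 5007
Q = 11.116 kW

11.116


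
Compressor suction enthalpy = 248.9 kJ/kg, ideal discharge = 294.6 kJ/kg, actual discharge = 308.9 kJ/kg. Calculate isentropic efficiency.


dh_ideal = 294.6 - 248.9 = 45.7 kJ/kg
dh_actual = 308.9 - 248.9 = 60.0 kJ/kg
eta_s = dh_ideal / dh_actual = 45.7 / 60.0
eta_s = 0.7617

0.7617


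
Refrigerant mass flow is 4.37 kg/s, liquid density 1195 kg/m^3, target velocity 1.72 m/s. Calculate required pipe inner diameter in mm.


A = m_dot / (rho * v) = 4.37 / (1195 * 1.72) = 0.002126106841 m^2
d = sqrt(4*A/pi) * 1000
d = 52.0 mm

52.0


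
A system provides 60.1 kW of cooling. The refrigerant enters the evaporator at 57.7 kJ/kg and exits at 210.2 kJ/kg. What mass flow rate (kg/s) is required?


dh = 210.2 - 57.7 = 152.5 kJ/kg
m_dot = Q / dh = 60.1 / 152.5 = 0.3941 kg/s

0.3941


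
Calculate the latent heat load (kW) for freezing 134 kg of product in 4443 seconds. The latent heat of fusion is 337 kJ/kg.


Q_lat = m * h_fg / t
Q_lat = 134 * 337 / 4443
Q_lat = 10.16 kW

10.16


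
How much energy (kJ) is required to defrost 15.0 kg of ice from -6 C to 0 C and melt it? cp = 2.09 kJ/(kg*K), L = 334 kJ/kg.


Sensible heat = cp * dT = 2.09 * 6 = 12.54 kJ/kg
Total per kg = 12.54 + 334 = 346.54 kJ/kg
Q = m * total = 15.0 * 346.54
Q = 5198.1 kJ

5198.1


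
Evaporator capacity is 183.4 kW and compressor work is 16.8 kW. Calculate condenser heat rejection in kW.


Q_cond = Q_evap + W
Q_cond = 183.4 + 16.8
Q_cond = 200.2 kW

200.2


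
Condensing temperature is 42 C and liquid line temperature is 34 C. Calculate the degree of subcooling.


Subcooling = T_cond - T_liquid
Subcooling = 42 - 34
Subcooling = 8 K

8


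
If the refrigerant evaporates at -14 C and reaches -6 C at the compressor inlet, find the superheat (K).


Superheat = T_suction - T_evap
Superheat = -6 - (-14)
Superheat = 8 K

8


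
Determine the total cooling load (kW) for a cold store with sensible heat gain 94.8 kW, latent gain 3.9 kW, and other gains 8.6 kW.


Q_total = Q_s + Q_l + Q_misc
Q_total = 94.8 + 3.9 + 8.6
Q_total = 107.3 kW

107.3


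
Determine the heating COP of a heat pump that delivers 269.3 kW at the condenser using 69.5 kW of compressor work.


COP_hp = Q_cond / W
COP_hp = 269.3 / 69.5
COP_hp = 3.875

3.875


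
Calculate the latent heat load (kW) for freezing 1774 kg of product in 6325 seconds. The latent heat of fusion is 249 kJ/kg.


Q_lat = m * h_fg / t
Q_lat = 1774 * 249 / 6325
Q_lat = 69.84 kW

69.84


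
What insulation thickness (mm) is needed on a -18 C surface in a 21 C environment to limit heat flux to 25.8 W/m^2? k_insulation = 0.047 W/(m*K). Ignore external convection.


dT = 21 - (-18) = 39 K
thickness = k * dT / q_max * 1000
thickness = 0.047 * 39 / 25.8 * 1000
thickness = 71.0 mm

71.0


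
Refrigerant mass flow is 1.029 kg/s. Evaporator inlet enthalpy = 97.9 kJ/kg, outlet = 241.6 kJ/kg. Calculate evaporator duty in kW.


dh = 241.6 - 97.9 = 143.7 kJ/kg
Q_evap = m_dot * dh = 1.029 * 143.7
Q_evap = 147.87 kW

147.87


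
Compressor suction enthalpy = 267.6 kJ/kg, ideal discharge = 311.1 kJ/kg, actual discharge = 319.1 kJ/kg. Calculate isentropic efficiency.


dh_ideal = 311.1 - 267.6 = 43.5 kJ/kg
dh_actual = 319.1 - 267.6 = 51.5 kJ/kg
eta_s = dh_ideal / dh_actual = 43.5 / 51.5
eta_s = 0.8447

0.8447


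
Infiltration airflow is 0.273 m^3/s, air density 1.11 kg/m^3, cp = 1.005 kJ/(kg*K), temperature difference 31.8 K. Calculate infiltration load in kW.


Q = V_dot * rho * cp * dT
Q = 0.273 * 1.11 * 1.005 * 31.8
Q = 9.685 kW

9.685


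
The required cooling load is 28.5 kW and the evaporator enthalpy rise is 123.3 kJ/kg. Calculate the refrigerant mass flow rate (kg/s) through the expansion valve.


m_dot = Q / dh
m_dot = 28.5 / 123.3
m_dot = 0.2311 kg/s

0.2311


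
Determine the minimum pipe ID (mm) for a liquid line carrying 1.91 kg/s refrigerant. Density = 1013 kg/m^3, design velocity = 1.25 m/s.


A = m_dot / (rho * v) = 1.91 / (1013 * 1.25) = 0.001508390918 m^2
d = sqrt(4*A/pi) * 1000
d = 43.8 mm

43.8


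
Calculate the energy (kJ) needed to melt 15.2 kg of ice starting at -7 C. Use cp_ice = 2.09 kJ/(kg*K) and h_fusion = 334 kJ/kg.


Sensible heat = cp * dT = 2.09 * 7 = 14.63 kJ/kg
Total per kg = 14.63 + 334 = 348.63 kJ/kg
Q = m * total = 15.2 * 348.63
Q = 5299.2 kJ

5299.2


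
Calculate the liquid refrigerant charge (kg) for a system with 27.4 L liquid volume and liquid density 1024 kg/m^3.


Charge = V * rho / 1000
Charge = 27.4 * 1024 / 1000
Charge = 28.06 kg

28.06


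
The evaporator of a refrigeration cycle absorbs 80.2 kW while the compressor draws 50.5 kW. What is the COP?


COP = Q_evap / W
COP = 80.2 / 50.5
COP = 1.588

1.588


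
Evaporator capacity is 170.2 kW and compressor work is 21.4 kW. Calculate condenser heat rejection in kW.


Q_cond = Q_evap + W
Q_cond = 170.2 + 21.4
Q_cond = 191.6 kW

191.6


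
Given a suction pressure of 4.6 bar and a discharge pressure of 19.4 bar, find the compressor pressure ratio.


PR = P_high / P_low
PR = 19.4 / 4.6
PR = 4.217

4.217


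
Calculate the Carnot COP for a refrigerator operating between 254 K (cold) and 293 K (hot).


dT = 293 - 254 = 39 K
COP_carnot = T_cold / dT = 254 / 39
COP_carnot = 6.513

6.513


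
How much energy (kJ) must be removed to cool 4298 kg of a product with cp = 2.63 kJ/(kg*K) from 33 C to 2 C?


dT = 33 - (2) = 31 K
Q = m * cp * dT = 4298 * 2.63 * 31
Q = 350416 kJ

350416


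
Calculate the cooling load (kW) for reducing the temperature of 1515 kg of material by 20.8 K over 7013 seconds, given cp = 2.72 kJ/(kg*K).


Q = m * cp * dT / t
Q = 1515 * 2.72 * 20.8 / 7013
Q = 12.222 kW

12.222


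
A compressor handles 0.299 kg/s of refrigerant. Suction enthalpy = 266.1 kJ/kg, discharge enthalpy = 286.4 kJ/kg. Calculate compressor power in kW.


dh = 286.4 - 266.1 = 20.3 kJ/kg
W = m_dot * dh = 0.299 * 20.3 = 6.07 kW

6.07


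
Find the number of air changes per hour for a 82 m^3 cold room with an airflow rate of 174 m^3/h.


ACH = flow / volume
ACH = 174 / 82
ACH = 2.122

2.122


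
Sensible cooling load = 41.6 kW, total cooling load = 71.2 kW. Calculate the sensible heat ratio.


SHR = Q_sensible / Q_total
SHR = 41.6 / 71.2
SHR = 0.584

0.584


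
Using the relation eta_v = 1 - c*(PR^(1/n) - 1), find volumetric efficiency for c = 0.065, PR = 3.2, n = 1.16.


PR^(1/n) = 3.2^(1/1.16) = 2.7256753
eta_v = 1 - 0.065 * (2.7256753 - 1)
eta_v = 0.8878

0.8878


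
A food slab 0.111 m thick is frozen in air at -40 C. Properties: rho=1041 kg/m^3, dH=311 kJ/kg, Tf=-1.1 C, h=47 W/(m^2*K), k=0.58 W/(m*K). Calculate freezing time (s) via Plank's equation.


dT = -1.1 - (-40) = 38.9 K
term1 = a/(2h) = 0.111/(2*47) = 0.001180851064
term2 = a^2/(8k) = 0.111^2/(8*0.58) = 0.002655387931
t = rho*dH*1000/dT * (term1 + term2)
t = 1041*311*1000/38.9 * (0.001180851064 + 0.002655387931)
t = 31928 s

31928


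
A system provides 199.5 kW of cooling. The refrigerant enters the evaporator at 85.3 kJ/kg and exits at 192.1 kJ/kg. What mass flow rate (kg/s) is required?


dh = 192.1 - 85.3 = 106.8 kJ/kg
m_dot = Q / dh = 199.5 / 106.8 = 1.868 kg/s

1.868


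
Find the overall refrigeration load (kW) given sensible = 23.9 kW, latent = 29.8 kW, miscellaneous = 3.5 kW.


Q_total = Q_s + Q_l + Q_misc
Q_total = 23.9 + 29.8 + 3.5
Q_total = 57.2 kW

57.2


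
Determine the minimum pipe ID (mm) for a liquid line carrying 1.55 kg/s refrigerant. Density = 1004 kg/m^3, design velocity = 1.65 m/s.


A = m_dot / (rho * v) = 1.55 / (1004 * 1.65) = 0.0009356513341 m^2
d = sqrt(4*A/pi) * 1000
d = 34.5 mm

34.5


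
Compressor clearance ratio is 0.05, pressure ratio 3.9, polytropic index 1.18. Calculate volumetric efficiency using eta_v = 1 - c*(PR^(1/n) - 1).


PR^(1/n) = 3.9^(1/1.18) = 3.16885385
eta_v = 1 - 0.05 * (3.16885385 - 1)
eta_v = 0.8916

0.8916


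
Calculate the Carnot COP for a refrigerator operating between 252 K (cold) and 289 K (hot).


dT = 289 - 252 = 37 K
COP_carnot = T_cold / dT = 252 / 37
COP_carnot = 6.811

6.811


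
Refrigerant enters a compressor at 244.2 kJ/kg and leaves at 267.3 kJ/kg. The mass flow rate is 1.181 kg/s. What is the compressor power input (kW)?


dh = 267.3 - 244.2 = 23.1 kJ/kg
W = m_dot * dh = 1.181 * 23.1 = 27.28 kW

27.28


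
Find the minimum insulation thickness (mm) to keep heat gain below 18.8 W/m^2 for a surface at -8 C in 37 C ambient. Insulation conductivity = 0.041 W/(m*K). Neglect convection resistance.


dT = 37 - (-8) = 45 K
thickness = k * dT / q_max * 1000
thickness = 0.041 * 45 / 18.8 * 1000
thickness = 98.1 mm

98.1


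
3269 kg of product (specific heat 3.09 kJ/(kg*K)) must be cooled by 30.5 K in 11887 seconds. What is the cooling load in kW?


Q = m * cp * dT / t
Q = 3269 * 3.09 * 30.5 / 11887
Q = 25.918 kW

25.918


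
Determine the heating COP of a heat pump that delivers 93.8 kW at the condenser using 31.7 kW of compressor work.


COP_hp = Q_cond / W
COP_hp = 93.8 / 31.7
COP_hp = 2.959

2.959


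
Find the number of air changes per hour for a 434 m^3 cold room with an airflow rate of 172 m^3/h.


ACH = flow / volume
ACH = 172 / 434
ACH = 0.396

0.396


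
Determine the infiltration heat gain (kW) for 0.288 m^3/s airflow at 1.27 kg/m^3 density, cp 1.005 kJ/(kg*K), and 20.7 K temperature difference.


Q = V_dot * rho * cp * dT
Q = 0.288 * 1.27 * 1.005 * 20.7
Q = 7.609 kW

7.609


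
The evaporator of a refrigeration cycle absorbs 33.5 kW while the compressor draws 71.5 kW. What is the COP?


COP = Q_evap / W
COP = 33.5 / 71.5
COP = 0.469

0.469


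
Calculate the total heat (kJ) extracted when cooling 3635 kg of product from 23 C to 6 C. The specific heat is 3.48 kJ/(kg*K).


dT = 23 - (6) = 17 K
Q = m * cp * dT = 3635 * 3.48 * 17
Q = 215047 kJ

215047


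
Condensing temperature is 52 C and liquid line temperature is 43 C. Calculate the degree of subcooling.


Subcooling = T_cond - T_liquid
Subcooling = 52 - 43
Subcooling = 9 K

9


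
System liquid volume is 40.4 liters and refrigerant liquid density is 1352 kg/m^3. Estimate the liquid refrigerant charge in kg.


Charge = V * rho / 1000
Charge = 40.4 * 1352 / 1000
Charge = 54.62 kg

54.62


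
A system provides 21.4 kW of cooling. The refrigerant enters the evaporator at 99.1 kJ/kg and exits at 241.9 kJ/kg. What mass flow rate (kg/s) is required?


dh = 241.9 - 99.1 = 142.8 kJ/kg
m_dot = Q / dh = 21.4 / 142.8 = 0.1499 kg/s

0.1499


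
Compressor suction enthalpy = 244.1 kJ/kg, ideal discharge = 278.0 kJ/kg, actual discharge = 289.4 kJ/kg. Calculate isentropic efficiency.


dh_ideal = 278.0 - 244.1 = 33.9 kJ/kg
dh_actual = 289.4 - 244.1 = 45.3 kJ/kg
eta_s = dh_ideal / dh_actual = 33.9 / 45.3
eta_s = 0.7483

0.7483


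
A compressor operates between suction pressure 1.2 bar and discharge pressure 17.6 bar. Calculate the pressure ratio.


PR = P_high / P_low
PR = 17.6 / 1.2
PR = 14.667

14.667


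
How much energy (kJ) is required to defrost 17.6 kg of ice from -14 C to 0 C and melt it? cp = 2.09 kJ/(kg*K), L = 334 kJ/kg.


Sensible heat = cp * dT = 2.09 * 14 = 29.26 kJ/kg
Total per kg = 29.26 + 334 = 363.26 kJ/kg
Q = m * total = 17.6 * 363.26
Q = 6393.4 kJ

6393.4


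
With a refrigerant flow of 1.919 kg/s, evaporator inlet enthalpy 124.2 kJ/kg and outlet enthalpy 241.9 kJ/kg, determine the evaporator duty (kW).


dh = 241.9 - 124.2 = 117.7 kJ/kg
Q_evap = m_dot * dh = 1.919 * 117.7
Q_evap = 225.87 kW

225.87


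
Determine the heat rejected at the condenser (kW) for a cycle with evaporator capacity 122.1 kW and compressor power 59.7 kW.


Q_cond = Q_evap + W
Q_cond = 122.1 + 59.7
Q_cond = 181.8 kW

181.8


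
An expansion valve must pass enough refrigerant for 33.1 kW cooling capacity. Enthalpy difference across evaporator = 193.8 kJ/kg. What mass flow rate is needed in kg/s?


m_dot = Q / dh
m_dot = 33.1 / 193.8
m_dot = 0.1708 kg/s

0.1708


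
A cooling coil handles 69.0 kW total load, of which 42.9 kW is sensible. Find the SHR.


SHR = Q_sensible / Q_total
SHR = 42.9 / 69.0
SHR = 0.622

0.622


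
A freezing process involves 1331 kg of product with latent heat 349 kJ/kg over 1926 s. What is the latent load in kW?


Q_lat = m * h_fg / t
Q_lat = 1331 * 349 / 1926
Q_lat = 241.18 kW

241.18


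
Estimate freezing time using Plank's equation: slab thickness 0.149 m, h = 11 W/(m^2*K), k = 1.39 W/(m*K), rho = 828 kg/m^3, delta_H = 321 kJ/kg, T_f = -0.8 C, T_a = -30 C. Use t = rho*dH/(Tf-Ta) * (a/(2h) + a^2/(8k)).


dT = -0.8 - (-30) = 29.2 K
term1 = a/(2h) = 0.149/(2*11) = 0.006772727273
term2 = a^2/(8k) = 0.149^2/(8*1.39) = 0.001996492806
t = rho*dH*1000/dT * (term1 + term2)
t = 828*321*1000/29.2 * (0.006772727273 + 0.001996492806)
t = 79820 s

79820


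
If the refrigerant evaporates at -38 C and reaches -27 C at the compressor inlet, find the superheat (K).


Superheat = T_suction - T_evap
Superheat = -27 - (-38)
Superheat = 11 K

11


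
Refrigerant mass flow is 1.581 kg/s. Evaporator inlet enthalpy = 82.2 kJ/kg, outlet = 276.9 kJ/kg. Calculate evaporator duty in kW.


dh = 276.9 - 82.2 = 194.7 kJ/kg
Q_evap = m_dot * dh = 1.581 * 194.7
Q_evap = 307.82 kW

307.82
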